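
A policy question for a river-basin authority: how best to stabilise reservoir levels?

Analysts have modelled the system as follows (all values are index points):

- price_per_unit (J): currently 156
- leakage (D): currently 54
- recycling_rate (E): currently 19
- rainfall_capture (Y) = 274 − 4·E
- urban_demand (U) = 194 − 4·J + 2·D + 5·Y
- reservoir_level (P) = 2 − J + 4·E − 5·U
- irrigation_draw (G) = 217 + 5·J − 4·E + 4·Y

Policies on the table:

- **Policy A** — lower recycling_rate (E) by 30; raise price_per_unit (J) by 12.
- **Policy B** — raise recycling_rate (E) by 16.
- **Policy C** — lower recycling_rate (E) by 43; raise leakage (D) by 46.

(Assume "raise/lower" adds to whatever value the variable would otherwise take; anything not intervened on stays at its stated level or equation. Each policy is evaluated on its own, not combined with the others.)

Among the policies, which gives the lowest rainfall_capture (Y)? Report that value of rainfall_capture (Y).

Policy A (E − 30, J + 12):
  E = 19 − 30 = -11
  Y = 274 − 4·(-11) = 318
Policy B (E + 16):
  E = 19 + 16 = 35
  Y = 274 − 4·35 = 134
Policy C (E − 43, D + 46):
  E = 19 − 43 = -24
  Y = 274 − 4·(-24) = 370
Comparing — Policy A: Y=318, Policy B: Y=134, Policy C: Y=370. Lowest is 134 (Policy B).

134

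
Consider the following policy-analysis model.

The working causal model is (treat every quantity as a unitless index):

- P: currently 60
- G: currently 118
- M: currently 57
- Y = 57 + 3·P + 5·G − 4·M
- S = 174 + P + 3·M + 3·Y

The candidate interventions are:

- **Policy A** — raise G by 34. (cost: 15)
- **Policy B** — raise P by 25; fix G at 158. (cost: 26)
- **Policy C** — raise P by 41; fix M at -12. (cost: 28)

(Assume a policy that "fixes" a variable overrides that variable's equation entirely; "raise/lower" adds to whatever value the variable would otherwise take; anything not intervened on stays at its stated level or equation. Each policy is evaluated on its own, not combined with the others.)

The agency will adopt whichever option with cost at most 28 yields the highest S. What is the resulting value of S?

3233

Policy A (G + 34):
  P = 60
  G = 118 + 34 = 152
  M = 57
  Y = 57 + 3·60 + 5·152 − 4·57 = 769
  S = 174 + 60 + 3·57 + 3·769 = 2712
Policy B (P + 25, G := 158):
  P = 60 + 25 = 85
  G = 158
  M = 57
  Y = 57 + 3·85 + 5·158 − 4·57 = 874
  S = 174 + 85 + 3·57 + 3·874 = 3052
Policy C (P + 41, M := -12):
  P = 60 + 41 = 101
  G = 118
  M = -12
  Y = 57 + 3·101 + 5·118 − 4·(-12) = 998
  S = 174 + 101 + 3·(-12) + 3·998 = 3233
Comparing — Policy A: S=2712, Policy B: S=3052, Policy C: S=3233. Highest is 3233 (Policy C).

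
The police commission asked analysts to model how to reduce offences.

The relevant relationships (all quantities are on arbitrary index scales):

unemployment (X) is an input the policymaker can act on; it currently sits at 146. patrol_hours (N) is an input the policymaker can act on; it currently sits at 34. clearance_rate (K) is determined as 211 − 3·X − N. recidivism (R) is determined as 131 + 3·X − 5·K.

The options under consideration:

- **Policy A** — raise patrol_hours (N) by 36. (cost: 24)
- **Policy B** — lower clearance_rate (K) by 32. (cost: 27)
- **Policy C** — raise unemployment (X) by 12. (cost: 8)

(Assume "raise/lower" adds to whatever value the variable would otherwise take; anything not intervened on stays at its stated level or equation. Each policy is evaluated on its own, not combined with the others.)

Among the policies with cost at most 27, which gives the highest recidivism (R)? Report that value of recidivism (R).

2090

Policy A (N + 36):
  X = 146
  N = 34 + 36 = 70
  K = 211 − 3·146 − 70 = -297
  R = 131 + 3·146 − 5·(-297) = 2054
Policy B (K − 32):
  X = 146
  N = 34
  K = 211 − 3·146 − 34 (−32 from intervention) = -293
  R = 131 + 3·146 − 5·(-293) = 2034
Policy C (X + 12):
  X = 146 + 12 = 158
  N = 34
  K = 211 − 3·158 − 34 = -297
  R = 131 + 3·158 − 5·(-297) = 2090
Comparing — Policy A: R=2054, Policy B: R=2034, Policy C: R=2090. Highest is 2090 (Policy C).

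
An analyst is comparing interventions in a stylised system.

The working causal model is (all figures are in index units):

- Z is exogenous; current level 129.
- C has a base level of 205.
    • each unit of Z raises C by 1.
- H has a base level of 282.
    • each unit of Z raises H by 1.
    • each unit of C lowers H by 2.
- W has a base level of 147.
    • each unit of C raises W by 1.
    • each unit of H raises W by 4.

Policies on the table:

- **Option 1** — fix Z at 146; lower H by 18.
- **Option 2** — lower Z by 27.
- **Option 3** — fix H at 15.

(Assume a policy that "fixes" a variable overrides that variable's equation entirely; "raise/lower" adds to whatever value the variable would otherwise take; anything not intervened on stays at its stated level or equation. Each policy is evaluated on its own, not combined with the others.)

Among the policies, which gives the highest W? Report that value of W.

541

Option 1 (Z := 146, H − 18):
  Z = 146
  C = 205 + 146 = 351
  H = 282 + 146 − 2·351 (−18 from intervention) = -292
  W = 147 + 351 + 4·(-292) = -670
Option 2 (Z − 27):
  Z = 129 − 27 = 102
  C = 205 + 102 = 307
  H = 282 + 102 − 2·307 = -230
  W = 147 + 307 + 4·(-230) = -466
Option 3 (H := 15):
  Z = 129
  C = 205 + 129 = 334
  H = 15
  W = 147 + 334 + 4·15 = 541
Comparing — Option 1: W=-670, Option 2: W=-466, Option 3: W=541. Highest is 541 (Option 3).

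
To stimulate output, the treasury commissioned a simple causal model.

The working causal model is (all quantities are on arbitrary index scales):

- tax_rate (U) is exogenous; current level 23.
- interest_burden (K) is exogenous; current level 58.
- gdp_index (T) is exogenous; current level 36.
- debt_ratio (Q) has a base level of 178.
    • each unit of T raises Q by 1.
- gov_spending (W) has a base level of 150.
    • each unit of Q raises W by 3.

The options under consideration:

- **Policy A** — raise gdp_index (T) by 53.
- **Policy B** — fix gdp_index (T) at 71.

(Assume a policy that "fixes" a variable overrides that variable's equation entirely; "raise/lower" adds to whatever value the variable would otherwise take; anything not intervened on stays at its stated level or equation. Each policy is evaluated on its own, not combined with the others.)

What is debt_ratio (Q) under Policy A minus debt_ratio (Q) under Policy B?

18

Policy A (T + 53):
  T = 36 + 53 = 89
  Q = 178 + 89 = 267
Policy B (T := 71):
  T = 71
  Q = 178 + 71 = 249
Q: 267 − 249 = 18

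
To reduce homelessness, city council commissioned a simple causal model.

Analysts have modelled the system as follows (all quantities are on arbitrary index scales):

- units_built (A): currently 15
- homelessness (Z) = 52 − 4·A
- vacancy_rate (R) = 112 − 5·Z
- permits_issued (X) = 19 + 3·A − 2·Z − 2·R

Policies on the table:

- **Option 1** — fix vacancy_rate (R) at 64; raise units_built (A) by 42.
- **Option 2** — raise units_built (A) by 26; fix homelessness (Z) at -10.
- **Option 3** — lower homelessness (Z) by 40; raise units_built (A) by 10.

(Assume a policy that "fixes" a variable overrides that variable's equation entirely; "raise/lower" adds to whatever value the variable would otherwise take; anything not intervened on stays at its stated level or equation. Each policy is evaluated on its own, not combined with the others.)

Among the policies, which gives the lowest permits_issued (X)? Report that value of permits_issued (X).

Option 1 (R := 64, A + 42):
  A = 15 + 42 = 57
  Z = 52 − 4·57 = -176
  R = 64
  X = 19 + 3·57 − 2·(-176) − 2·64 = 414
Option 2 (A + 26, Z := -10):
  A = 15 + 26 = 41
  Z = -10
  R = 112 − 5·(-10) = 162
  X = 19 + 3·41 − 2·(-10) − 2·162 = -162
Option 3 (Z − 40, A + 10):
  A = 15 + 10 = 25
  Z = 52 − 4·25 (−40 from intervention) = -88
  R = 112 − 5·(-88) = 552
  X = 19 + 3·25 − 2·(-88) − 2·552 = -834
Comparing — Option 1: X=414, Option 2: X=-162, Option 3: X=-834. Lowest is -834 (Option 3).

-834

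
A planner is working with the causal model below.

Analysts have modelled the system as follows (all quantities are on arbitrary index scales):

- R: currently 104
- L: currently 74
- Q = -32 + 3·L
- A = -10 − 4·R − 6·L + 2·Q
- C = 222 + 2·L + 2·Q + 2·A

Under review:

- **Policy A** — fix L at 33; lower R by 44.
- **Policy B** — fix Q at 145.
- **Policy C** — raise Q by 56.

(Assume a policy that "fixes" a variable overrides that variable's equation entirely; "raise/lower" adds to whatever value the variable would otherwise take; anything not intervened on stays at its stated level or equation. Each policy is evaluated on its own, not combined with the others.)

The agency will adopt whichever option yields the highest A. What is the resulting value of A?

-314

Policy A (L := 33, R − 44):
  R = 104 − 44 = 60
  L = 33
  Q = -32 + 3·33 = 67
  A = -10 − 4·60 − 6·33 + 2·67 = -314
Policy B (Q := 145):
  R = 104
  L = 74
  Q = 145
  A = -10 − 4·104 − 6·74 + 2·145 = -580
Policy C (Q + 56):
  R = 104
  L = 74
  Q = -32 + 3·74 (+56 from intervention) = 246
  A = -10 − 4·104 − 6·74 + 2·246 = -378
Comparing — Policy A: A=-314, Policy B: A=-580, Policy C: A=-378. Highest is -314 (Policy A).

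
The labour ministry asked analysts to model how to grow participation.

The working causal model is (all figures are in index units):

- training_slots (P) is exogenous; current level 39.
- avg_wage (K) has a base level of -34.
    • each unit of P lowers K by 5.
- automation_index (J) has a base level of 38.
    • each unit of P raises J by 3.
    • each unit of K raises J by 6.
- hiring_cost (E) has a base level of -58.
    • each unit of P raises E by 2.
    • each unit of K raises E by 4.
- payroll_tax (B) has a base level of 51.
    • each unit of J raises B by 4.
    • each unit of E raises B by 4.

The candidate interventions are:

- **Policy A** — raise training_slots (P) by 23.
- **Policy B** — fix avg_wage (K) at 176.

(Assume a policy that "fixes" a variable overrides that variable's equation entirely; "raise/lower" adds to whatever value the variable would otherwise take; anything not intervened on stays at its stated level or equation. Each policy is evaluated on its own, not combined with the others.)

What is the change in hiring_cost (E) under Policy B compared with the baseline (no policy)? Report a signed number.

Baseline:
  P = 39
  K = -34 − 5·39 = -229
  E = -58 + 2·39 + 4·(-229) = -896
Policy B (K := 176):
  P = 39
  K = 176
  E = -58 + 2·39 + 4·176 = 724
Change in E: 724 − (-896) = 1620

1620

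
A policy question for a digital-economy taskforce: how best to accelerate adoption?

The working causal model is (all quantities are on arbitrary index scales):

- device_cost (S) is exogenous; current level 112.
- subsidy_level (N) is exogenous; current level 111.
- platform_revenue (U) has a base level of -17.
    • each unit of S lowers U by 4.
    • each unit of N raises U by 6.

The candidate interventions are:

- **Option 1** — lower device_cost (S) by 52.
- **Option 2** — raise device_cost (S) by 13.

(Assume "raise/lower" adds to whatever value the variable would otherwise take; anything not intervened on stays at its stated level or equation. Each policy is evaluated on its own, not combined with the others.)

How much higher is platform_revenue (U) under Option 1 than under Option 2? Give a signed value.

260

Option 1 (S − 52):
  S = 112 − 52 = 60
  N = 111
  U = -17 − 4·60 + 6·111 = 409
Option 2 (S + 13):
  S = 112 + 13 = 125
  N = 111
  U = -17 − 4·125 + 6·111 = 149
U: 409 − 149 = 260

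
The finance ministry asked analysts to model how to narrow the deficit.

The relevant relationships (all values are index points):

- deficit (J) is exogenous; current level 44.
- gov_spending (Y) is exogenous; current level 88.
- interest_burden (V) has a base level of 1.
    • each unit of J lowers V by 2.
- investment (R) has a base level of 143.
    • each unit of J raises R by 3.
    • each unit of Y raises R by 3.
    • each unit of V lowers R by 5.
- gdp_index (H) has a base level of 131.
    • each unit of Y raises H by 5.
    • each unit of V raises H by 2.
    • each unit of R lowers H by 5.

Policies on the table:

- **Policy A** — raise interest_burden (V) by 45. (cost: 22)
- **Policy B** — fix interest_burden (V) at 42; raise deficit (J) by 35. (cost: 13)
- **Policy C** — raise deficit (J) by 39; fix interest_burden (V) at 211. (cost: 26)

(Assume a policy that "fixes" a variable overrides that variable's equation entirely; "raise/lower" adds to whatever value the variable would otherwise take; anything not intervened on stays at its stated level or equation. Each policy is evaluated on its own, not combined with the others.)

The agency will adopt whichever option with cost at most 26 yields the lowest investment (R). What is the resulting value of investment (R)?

Policy A (V + 45):
  J = 44
  Y = 88
  V = 1 − 2·44 (+45 from intervention) = -42
  R = 143 + 3·44 + 3·88 − 5·(-42) = 749
Policy B (V := 42, J + 35):
  J = 44 + 35 = 79
  Y = 88
  V = 42
  R = 143 + 3·79 + 3·88 − 5·42 = 434
Policy C (J + 39, V := 211):
  J = 44 + 39 = 83
  Y = 88
  V = 211
  R = 143 + 3·83 + 3·88 − 5·211 = -399
Comparing — Policy A: R=749, Policy B: R=434, Policy C: R=-399. Lowest is -399 (Policy C).

-399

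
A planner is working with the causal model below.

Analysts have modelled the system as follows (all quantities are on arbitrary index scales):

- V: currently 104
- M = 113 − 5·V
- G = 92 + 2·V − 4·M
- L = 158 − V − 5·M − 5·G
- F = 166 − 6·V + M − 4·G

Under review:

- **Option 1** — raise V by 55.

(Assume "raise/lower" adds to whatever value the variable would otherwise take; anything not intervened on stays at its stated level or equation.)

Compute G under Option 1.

3138

Option 1 (V + 55):
  V = 104 + 55 = 159
  M = 113 − 5·159 = -682
  G = 92 + 2·159 − 4·(-682) = 3138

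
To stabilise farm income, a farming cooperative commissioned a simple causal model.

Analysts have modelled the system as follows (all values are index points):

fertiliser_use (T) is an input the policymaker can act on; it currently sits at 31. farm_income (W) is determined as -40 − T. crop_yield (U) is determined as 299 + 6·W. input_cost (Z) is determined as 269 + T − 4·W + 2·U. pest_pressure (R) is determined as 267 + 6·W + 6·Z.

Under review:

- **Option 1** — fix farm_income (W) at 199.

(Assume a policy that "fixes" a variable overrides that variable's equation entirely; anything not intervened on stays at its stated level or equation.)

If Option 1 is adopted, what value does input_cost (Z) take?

Option 1 (W := 199):
  T = 31
  W = 199
  U = 299 + 6·199 = 1493
  Z = 269 + 31 − 4·199 + 2·1493 = 2490

2490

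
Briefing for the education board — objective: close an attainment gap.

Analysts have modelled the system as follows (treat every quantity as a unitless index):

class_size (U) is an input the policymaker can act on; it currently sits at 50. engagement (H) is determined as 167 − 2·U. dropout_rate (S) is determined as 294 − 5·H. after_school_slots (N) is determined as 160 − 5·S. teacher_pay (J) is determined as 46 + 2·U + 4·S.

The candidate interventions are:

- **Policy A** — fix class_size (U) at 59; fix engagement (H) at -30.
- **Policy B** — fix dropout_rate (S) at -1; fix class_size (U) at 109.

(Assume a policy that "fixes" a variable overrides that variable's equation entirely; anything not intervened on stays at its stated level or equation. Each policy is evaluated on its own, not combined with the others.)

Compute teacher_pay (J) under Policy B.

260

Policy B (S := -1, U := 109):
  U = 109
  H = 167 − 2·109 = -51
  S = -1
  J = 46 + 2·109 + 4·(-1) = 260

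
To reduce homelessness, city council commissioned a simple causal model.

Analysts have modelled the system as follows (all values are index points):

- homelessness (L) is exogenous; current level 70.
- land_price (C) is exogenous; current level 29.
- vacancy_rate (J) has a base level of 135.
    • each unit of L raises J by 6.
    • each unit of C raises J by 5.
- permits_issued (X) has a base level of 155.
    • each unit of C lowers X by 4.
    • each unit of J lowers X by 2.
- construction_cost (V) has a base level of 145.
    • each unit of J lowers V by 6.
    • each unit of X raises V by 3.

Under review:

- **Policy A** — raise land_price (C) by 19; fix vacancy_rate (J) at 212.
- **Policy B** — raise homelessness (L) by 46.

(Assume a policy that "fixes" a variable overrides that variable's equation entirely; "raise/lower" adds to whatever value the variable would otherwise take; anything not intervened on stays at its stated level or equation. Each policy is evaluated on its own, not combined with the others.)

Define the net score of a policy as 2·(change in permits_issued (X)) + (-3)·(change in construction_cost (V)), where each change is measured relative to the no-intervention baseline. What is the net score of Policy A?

-15084

Baseline:
  L = 70
  C = 29
  J = 135 + 6·70 + 5·29 = 700
  X = 155 − 4·29 − 2·700 = -1361
  V = 145 − 6·700 + 3·(-1361) = -8138
Policy A (C + 19, J := 212):
  L = 70
  C = 29 + 19 = 48
  J = 212
  X = 155 − 4·48 − 2·212 = -461
  V = 145 − 6·212 + 3·(-461) = -2510
ΔX = -461 − (-1361) = 900; ΔV = -2510 − (-8138) = 5628
Score = 2·900 + (-3)·5628 = -15084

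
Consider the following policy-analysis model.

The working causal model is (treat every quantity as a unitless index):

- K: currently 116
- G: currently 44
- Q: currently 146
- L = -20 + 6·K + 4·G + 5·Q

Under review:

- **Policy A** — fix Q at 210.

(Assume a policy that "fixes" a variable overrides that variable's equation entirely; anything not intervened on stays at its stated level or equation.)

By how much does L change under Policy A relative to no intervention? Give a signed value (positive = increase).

320

Baseline:
  K = 116
  G = 44
  Q = 146
  L = -20 + 6·116 + 4·44 + 5·146 = 1582
Policy A (Q := 210):
  K = 116
  G = 44
  Q = 210
  L = -20 + 6·116 + 4·44 + 5·210 = 1902
Change in L: 1902 − 1582 = 320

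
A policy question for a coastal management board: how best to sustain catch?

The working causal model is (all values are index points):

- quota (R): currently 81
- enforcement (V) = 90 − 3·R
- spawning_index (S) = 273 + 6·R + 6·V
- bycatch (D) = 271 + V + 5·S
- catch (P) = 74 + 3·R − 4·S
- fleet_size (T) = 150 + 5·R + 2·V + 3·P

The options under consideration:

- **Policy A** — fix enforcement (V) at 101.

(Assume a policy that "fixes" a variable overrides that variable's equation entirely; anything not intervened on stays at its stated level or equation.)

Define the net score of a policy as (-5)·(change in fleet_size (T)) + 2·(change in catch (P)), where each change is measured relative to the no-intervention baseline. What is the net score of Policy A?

Baseline:
  R = 81
  V = 90 − 3·81 = -153
  S = 273 + 6·81 + 6·(-153) = -159
  P = 74 + 3·81 − 4·(-159) = 953
  T = 150 + 5·81 + 2·(-153) + 3·953 = 3108
Policy A (V := 101):
  R = 81
  V = 101
  S = 273 + 6·81 + 6·101 = 1365
  P = 74 + 3·81 − 4·1365 = -5143
  T = 150 + 5·81 + 2·101 + 3·(-5143) = -14672
ΔT = -14672 − 3108 = -17780; ΔP = -5143 − 953 = -6096
Score = (-5)·(-17780) + 2·(-6096) = 76708

76708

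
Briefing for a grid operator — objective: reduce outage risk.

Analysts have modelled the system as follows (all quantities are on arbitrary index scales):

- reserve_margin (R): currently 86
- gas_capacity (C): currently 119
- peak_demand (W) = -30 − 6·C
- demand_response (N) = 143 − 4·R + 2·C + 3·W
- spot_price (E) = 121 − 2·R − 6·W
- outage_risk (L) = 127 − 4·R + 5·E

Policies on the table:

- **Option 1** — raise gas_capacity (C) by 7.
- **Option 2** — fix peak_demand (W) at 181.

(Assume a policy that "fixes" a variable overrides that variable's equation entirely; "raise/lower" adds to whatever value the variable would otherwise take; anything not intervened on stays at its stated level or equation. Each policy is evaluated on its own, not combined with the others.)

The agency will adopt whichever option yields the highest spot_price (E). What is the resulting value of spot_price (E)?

4665

Option 1 (C + 7):
  R = 86
  C = 119 + 7 = 126
  W = -30 − 6·126 = -786
  E = 121 − 2·86 − 6·(-786) = 4665
Option 2 (W := 181):
  R = 86
  C = 119
  W = 181
  E = 121 − 2·86 − 6·181 = -1137
Comparing — Option 1: E=4665, Option 2: E=-1137. Highest is 4665 (Option 1).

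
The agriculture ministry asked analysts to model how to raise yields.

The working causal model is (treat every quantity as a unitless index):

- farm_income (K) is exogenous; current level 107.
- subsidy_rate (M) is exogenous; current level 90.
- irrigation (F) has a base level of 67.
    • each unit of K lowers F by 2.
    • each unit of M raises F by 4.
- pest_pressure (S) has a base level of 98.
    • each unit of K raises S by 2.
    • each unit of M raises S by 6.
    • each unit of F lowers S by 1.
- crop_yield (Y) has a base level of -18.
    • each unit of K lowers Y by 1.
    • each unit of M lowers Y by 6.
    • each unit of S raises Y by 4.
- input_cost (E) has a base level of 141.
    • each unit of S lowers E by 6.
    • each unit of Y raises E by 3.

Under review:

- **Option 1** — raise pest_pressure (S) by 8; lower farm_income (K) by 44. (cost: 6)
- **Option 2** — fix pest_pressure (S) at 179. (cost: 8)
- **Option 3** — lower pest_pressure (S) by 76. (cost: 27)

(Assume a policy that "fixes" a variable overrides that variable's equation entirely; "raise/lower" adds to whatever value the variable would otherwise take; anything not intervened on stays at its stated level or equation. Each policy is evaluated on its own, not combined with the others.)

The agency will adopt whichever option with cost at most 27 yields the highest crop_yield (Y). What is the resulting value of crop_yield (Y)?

1587

Option 1 (S + 8, K − 44):
  K = 107 − 44 = 63
  M = 90
  F = 67 − 2·63 + 4·90 = 301
  S = 98 + 2·63 + 6·90 − 301 (+8 from intervention) = 471
  Y = -18 − 63 − 6·90 + 4·471 = 1263
Option 2 (S := 179):
  K = 107
  M = 90
  F = 67 − 2·107 + 4·90 = 213
  S = 179
  Y = -18 − 107 − 6·90 + 4·179 = 51
Option 3 (S − 76):
  K = 107
  M = 90
  F = 67 − 2·107 + 4·90 = 213
  S = 98 + 2·107 + 6·90 − 213 (−76 from intervention) = 563
  Y = -18 − 107 − 6·90 + 4·563 = 1587
Comparing — Option 1: Y=1263, Option 2: Y=51, Option 3: Y=1587. Highest is 1587 (Option 3).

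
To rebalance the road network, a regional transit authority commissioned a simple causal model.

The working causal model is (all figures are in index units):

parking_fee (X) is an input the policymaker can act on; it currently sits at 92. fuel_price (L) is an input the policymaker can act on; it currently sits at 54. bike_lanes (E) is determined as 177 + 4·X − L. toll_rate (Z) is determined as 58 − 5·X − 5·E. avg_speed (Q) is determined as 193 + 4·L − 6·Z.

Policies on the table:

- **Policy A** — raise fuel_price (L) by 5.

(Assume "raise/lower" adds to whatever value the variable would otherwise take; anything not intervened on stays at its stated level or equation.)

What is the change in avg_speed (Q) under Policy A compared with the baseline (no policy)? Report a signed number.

-130

Baseline:
  X = 92
  L = 54
  E = 177 + 4·92 − 54 = 491
  Z = 58 − 5·92 − 5·491 = -2857
  Q = 193 + 4·54 − 6·(-2857) = 17551
Policy A (L + 5):
  X = 92
  L = 54 + 5 = 59
  E = 177 + 4·92 − 59 = 486
  Z = 58 − 5·92 − 5·486 = -2832
  Q = 193 + 4·59 − 6·(-2832) = 17421
Change in Q: 17421 − 17551 = -130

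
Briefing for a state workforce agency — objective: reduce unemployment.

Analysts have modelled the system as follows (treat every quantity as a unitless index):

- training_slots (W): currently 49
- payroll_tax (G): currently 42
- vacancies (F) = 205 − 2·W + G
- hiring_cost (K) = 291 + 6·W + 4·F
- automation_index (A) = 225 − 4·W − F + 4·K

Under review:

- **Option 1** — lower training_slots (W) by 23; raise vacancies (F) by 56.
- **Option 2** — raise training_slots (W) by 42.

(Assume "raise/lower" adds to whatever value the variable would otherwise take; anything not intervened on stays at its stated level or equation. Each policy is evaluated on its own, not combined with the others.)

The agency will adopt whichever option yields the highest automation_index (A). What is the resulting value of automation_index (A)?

Option 1 (W − 23, F + 56):
  W = 49 − 23 = 26
  G = 42
  F = 205 − 2·26 + 42 (+56 from intervention) = 251
  K = 291 + 6·26 + 4·251 = 1451
  A = 225 − 4·26 − 251 + 4·1451 = 5674
Option 2 (W + 42):
  W = 49 + 42 = 91
  G = 42
  F = 205 − 2·91 + 42 = 65
  K = 291 + 6·91 + 4·65 = 1097
  A = 225 − 4·91 − 65 + 4·1097 = 4184
Comparing — Option 1: A=5674, Option 2: A=4184. Highest is 5674 (Option 1).

5674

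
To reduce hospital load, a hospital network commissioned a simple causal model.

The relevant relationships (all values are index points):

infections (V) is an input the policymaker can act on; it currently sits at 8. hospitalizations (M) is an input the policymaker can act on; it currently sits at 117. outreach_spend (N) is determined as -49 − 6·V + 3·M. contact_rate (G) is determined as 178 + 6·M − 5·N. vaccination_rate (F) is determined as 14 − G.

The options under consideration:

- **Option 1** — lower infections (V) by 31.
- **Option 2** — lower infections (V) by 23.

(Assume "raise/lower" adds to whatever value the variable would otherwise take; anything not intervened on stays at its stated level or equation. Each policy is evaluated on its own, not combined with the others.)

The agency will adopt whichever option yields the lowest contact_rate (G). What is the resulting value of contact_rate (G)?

-1320

Option 1 (V − 31):
  V = 8 − 31 = -23
  M = 117
  N = -49 − 6·(-23) + 3·117 = 440
  G = 178 + 6·117 − 5·440 = -1320
Option 2 (V − 23):
  V = 8 − 23 = -15
  M = 117
  N = -49 − 6·(-15) + 3·117 = 392
  G = 178 + 6·117 − 5·392 = -1080
Comparing — Option 1: G=-1320, Option 2: G=-1080. Lowest is -1320 (Option 1).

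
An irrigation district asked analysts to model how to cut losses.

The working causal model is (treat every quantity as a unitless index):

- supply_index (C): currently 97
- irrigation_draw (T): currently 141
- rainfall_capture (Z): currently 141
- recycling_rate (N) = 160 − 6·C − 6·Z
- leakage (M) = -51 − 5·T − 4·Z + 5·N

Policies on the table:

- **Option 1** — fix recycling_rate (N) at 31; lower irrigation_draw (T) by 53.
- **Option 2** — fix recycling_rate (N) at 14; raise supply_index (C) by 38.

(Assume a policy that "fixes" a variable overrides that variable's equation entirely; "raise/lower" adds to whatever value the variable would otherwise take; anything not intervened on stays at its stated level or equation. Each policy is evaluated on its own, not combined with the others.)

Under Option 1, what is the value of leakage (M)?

-900

Option 1 (N := 31, T − 53):
  C = 97
  T = 141 − 53 = 88
  Z = 141
  N = 31
  M = -51 − 5·88 − 4·141 + 5·31 = -900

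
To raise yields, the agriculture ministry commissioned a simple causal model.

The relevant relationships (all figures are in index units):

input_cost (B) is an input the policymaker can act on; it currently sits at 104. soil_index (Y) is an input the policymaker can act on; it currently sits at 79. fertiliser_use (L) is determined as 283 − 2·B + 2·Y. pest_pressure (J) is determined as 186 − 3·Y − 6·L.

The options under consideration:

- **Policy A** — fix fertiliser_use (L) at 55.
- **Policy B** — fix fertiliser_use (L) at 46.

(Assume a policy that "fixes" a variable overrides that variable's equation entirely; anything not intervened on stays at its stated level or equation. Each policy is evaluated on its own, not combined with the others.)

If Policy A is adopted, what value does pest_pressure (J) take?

Policy A (L := 55):
  B = 104
  Y = 79
  L = 55
  J = 186 − 3·79 − 6·55 = -381

-381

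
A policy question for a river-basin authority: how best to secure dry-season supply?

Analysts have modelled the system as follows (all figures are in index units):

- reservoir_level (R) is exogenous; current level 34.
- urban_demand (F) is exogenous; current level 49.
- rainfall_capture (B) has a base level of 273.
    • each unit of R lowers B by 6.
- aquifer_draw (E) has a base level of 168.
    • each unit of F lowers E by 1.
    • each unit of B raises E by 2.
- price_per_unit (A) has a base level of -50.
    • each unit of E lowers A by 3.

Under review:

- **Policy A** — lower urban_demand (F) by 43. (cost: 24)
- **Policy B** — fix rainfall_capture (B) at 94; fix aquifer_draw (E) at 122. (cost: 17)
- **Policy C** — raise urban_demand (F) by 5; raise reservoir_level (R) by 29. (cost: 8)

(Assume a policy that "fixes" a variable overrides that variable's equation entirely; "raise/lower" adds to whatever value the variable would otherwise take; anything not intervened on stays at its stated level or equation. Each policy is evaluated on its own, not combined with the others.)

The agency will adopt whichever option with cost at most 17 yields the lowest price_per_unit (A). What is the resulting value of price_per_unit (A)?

-416

Policy B (B := 94, E := 122):
  R = 34
  F = 49
  B = 94
  E = 122
  A = -50 − 3·122 = -416
Policy C (F + 5, R + 29):
  R = 34 + 29 = 63
  F = 49 + 5 = 54
  B = 273 − 6·63 = -105
  E = 168 − 54 + 2·(-105) = -96
  A = -50 − 3·(-96) = 238
Comparing — Policy B: A=-416, Policy C: A=238. Lowest is -416 (Policy B).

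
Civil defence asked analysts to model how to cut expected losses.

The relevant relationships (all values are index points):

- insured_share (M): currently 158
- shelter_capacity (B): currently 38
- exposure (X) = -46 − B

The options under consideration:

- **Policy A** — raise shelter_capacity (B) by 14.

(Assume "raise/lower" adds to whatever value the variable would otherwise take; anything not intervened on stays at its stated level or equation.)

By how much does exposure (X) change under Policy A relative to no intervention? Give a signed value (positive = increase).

Baseline:
  B = 38
  X = -46 − 38 = -84
Policy A (B + 14):
  B = 38 + 14 = 52
  X = -46 − 52 = -98
Change in X: -98 − (-84) = -14

-14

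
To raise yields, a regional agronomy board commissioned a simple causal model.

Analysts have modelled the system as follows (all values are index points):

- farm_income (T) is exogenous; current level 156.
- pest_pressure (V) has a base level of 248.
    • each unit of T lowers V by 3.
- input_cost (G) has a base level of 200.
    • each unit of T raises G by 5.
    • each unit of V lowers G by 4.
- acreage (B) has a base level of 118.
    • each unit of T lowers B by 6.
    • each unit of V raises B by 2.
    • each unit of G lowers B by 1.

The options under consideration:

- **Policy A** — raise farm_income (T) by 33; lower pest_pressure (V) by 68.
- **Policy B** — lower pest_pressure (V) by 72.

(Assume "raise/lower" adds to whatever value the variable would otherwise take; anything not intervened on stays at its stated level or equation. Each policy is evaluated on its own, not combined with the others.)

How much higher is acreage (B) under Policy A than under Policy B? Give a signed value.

-933

Policy A (T + 33, V − 68):
  T = 156 + 33 = 189
  V = 248 − 3·189 (−68 from intervention) = -387
  G = 200 + 5·189 − 4·(-387) = 2693
  B = 118 − 6·189 + 2·(-387) − 2693 = -4483
Policy B (V − 72):
  T = 156
  V = 248 − 3·156 (−72 from intervention) = -292
  G = 200 + 5·156 − 4·(-292) = 2148
  B = 118 − 6·156 + 2·(-292) − 2148 = -3550
B: -4483 − (-3550) = -933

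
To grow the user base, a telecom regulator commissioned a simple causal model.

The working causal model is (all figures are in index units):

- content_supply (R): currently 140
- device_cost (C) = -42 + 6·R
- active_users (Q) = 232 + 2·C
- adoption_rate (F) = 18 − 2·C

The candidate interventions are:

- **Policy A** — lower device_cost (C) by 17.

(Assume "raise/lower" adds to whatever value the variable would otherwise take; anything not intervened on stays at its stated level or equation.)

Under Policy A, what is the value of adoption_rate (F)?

-1544

Policy A (C − 17):
  R = 140
  C = -42 + 6·140 (−17 from intervention) = 781
  F = 18 − 2·781 = -1544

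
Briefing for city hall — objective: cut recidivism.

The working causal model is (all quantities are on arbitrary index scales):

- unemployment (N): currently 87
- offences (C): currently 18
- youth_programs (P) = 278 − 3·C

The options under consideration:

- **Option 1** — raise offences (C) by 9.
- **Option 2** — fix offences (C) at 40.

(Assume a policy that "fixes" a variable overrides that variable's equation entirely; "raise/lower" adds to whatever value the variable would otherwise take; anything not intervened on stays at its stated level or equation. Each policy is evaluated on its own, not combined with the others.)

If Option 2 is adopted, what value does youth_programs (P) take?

158

Option 2 (C := 40):
  C = 40
  P = 278 − 3·40 = 158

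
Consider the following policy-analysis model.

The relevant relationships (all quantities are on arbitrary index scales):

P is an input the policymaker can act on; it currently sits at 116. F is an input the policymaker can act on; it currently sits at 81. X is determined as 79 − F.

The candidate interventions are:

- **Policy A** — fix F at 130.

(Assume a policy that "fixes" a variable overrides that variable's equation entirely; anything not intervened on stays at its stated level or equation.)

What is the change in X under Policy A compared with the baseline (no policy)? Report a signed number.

-49

Baseline:
  F = 81
  X = 79 − 81 = -2
Policy A (F := 130):
  F = 130
  X = 79 − 130 = -51
Change in X: -51 − (-2) = -49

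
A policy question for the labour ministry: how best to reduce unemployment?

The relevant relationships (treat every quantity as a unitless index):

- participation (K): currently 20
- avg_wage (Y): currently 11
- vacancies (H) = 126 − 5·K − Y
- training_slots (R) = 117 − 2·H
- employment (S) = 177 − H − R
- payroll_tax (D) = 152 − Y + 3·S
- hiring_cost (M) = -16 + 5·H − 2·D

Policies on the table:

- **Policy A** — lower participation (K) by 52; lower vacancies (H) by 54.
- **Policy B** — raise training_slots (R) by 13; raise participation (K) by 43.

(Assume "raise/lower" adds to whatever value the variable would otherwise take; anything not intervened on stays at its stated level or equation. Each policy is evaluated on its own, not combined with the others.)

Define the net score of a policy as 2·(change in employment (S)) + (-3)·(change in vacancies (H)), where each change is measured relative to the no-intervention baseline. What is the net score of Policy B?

189

Baseline:
  K = 20
  Y = 11
  H = 126 − 5·20 − 11 = 15
  R = 117 − 2·15 = 87
  S = 177 − 15 − 87 = 75
Policy B (R + 13, K + 43):
  K = 20 + 43 = 63
  Y = 11
  H = 126 − 5·63 − 11 = -200
  R = 117 − 2·(-200) (+13 from intervention) = 530
  S = 177 − (-200) − 530 = -153
ΔS = -153 − 75 = -228; ΔH = -200 − 15 = -215
Score = 2·(-228) + (-3)·(-215) = 189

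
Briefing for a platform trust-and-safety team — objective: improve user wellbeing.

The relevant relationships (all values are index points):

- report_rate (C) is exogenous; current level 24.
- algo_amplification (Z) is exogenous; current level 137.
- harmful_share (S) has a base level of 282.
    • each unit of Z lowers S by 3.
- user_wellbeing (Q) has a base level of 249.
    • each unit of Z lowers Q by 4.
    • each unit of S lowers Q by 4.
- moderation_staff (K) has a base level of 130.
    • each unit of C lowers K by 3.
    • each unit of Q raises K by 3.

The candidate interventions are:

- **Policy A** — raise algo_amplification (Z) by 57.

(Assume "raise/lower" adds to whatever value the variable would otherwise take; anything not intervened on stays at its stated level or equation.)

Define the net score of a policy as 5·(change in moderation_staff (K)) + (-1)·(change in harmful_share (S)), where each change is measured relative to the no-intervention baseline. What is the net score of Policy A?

Baseline:
  C = 24
  Z = 137
  S = 282 − 3·137 = -129
  Q = 249 − 4·137 − 4·(-129) = 217
  K = 130 − 3·24 + 3·217 = 709
Policy A (Z + 57):
  C = 24
  Z = 137 + 57 = 194
  S = 282 − 3·194 = -300
  Q = 249 − 4·194 − 4·(-300) = 673
  K = 130 − 3·24 + 3·673 = 2077
ΔK = 2077 − 709 = 1368; ΔS = -300 − (-129) = -171
Score = 5·1368 + (-1)·(-171) = 7011

7011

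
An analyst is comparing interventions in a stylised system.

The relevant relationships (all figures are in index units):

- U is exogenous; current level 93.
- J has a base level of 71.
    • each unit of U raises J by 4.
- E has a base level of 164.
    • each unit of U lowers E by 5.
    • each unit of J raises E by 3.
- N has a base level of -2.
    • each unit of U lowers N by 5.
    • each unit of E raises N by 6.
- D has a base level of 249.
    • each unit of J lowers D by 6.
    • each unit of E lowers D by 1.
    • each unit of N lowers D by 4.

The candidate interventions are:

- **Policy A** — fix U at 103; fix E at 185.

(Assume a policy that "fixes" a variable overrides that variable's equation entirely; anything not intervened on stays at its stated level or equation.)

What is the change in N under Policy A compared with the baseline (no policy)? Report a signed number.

Baseline:
  U = 93
  J = 71 + 4·93 = 443
  E = 164 − 5·93 + 3·443 = 1028
  N = -2 − 5·93 + 6·1028 = 5701
Policy A (U := 103, E := 185):
  U = 103
  J = 71 + 4·103 = 483
  E = 185
  N = -2 − 5·103 + 6·185 = 593
Change in N: 593 − 5701 = -5108

-5108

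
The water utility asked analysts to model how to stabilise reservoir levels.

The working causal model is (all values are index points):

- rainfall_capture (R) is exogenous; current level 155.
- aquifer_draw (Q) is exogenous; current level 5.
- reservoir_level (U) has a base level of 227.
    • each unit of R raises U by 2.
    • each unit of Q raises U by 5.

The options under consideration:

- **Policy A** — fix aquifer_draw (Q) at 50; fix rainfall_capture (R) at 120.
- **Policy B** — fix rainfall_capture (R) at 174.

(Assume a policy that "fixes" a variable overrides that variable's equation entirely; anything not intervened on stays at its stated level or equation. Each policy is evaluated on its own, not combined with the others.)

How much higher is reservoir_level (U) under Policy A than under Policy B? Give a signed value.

Policy A (Q := 50, R := 120):
  R = 120
  Q = 50
  U = 227 + 2·120 + 5·50 = 717
Policy B (R := 174):
  R = 174
  Q = 5
  U = 227 + 2·174 + 5·5 = 600
U: 717 − 600 = 117

117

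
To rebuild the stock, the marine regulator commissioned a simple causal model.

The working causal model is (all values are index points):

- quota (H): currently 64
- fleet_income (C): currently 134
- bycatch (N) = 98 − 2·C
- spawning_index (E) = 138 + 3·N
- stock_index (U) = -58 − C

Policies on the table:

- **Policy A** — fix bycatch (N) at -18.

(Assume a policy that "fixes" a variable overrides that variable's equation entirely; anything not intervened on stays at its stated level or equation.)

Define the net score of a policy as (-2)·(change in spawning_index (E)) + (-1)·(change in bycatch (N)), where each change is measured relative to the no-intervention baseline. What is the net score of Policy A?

Baseline:
  C = 134
  N = 98 − 2·134 = -170
  E = 138 + 3·(-170) = -372
Policy A (N := -18):
  C = 134
  N = -18
  E = 138 + 3·(-18) = 84
ΔE = 84 − (-372) = 456; ΔN = -18 − (-170) = 152
Score = (-2)·456 + (-1)·152 = -1064

-1064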